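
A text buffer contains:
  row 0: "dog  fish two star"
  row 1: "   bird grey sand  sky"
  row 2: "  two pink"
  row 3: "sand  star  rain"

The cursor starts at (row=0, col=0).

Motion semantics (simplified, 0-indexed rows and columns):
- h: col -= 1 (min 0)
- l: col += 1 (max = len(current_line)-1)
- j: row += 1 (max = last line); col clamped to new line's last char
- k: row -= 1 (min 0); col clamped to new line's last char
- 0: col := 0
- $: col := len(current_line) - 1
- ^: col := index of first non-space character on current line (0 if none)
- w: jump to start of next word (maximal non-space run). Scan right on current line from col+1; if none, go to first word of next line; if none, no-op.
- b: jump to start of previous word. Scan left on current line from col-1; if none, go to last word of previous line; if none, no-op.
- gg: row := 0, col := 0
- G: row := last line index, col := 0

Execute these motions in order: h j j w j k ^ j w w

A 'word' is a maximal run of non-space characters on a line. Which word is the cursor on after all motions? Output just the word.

Answer: rain

Derivation:
After 1 (h): row=0 col=0 char='d'
After 2 (j): row=1 col=0 char='_'
After 3 (j): row=2 col=0 char='_'
After 4 (w): row=2 col=2 char='t'
After 5 (j): row=3 col=2 char='n'
After 6 (k): row=2 col=2 char='t'
After 7 (^): row=2 col=2 char='t'
After 8 (j): row=3 col=2 char='n'
After 9 (w): row=3 col=6 char='s'
After 10 (w): row=3 col=12 char='r'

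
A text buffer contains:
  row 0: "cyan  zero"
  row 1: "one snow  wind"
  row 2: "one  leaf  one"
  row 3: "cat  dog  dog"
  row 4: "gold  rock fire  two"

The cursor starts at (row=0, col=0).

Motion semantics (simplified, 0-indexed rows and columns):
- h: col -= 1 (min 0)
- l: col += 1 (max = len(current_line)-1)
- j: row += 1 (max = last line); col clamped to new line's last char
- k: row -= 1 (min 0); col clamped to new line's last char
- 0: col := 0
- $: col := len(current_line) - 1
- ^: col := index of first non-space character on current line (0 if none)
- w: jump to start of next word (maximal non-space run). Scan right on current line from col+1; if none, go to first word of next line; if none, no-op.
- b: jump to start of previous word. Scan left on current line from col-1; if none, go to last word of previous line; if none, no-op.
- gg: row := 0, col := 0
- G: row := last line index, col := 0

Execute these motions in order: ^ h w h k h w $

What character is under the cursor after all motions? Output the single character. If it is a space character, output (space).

After 1 (^): row=0 col=0 char='c'
After 2 (h): row=0 col=0 char='c'
After 3 (w): row=0 col=6 char='z'
After 4 (h): row=0 col=5 char='_'
After 5 (k): row=0 col=5 char='_'
After 6 (h): row=0 col=4 char='_'
After 7 (w): row=0 col=6 char='z'
After 8 ($): row=0 col=9 char='o'

Answer: o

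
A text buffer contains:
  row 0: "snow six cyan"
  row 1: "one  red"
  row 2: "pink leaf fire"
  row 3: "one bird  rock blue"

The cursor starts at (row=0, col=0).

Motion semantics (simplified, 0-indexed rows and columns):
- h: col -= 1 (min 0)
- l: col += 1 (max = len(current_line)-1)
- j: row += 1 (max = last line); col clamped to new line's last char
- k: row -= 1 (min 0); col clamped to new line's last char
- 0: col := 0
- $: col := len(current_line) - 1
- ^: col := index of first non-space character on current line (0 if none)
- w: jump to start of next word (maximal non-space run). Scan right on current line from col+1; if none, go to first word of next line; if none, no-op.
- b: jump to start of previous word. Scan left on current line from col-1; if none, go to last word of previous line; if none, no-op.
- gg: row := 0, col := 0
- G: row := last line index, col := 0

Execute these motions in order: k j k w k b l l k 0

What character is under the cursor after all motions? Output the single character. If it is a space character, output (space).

Answer: s

Derivation:
After 1 (k): row=0 col=0 char='s'
After 2 (j): row=1 col=0 char='o'
After 3 (k): row=0 col=0 char='s'
After 4 (w): row=0 col=5 char='s'
After 5 (k): row=0 col=5 char='s'
After 6 (b): row=0 col=0 char='s'
After 7 (l): row=0 col=1 char='n'
After 8 (l): row=0 col=2 char='o'
After 9 (k): row=0 col=2 char='o'
After 10 (0): row=0 col=0 char='s'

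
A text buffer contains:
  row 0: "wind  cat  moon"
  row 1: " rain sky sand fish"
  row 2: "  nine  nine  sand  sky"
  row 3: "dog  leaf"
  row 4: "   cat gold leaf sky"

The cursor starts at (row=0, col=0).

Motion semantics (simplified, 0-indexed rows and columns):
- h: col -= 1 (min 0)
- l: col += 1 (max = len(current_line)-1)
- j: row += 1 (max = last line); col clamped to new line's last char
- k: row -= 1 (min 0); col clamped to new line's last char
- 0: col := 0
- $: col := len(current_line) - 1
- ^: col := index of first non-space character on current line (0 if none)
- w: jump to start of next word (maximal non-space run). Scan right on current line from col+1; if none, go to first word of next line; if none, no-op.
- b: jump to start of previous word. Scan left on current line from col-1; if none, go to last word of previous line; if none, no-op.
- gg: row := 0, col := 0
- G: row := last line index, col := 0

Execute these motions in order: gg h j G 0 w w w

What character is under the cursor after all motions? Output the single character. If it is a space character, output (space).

Answer: l

Derivation:
After 1 (gg): row=0 col=0 char='w'
After 2 (h): row=0 col=0 char='w'
After 3 (j): row=1 col=0 char='_'
After 4 (G): row=4 col=0 char='_'
After 5 (0): row=4 col=0 char='_'
After 6 (w): row=4 col=3 char='c'
After 7 (w): row=4 col=7 char='g'
After 8 (w): row=4 col=12 char='l'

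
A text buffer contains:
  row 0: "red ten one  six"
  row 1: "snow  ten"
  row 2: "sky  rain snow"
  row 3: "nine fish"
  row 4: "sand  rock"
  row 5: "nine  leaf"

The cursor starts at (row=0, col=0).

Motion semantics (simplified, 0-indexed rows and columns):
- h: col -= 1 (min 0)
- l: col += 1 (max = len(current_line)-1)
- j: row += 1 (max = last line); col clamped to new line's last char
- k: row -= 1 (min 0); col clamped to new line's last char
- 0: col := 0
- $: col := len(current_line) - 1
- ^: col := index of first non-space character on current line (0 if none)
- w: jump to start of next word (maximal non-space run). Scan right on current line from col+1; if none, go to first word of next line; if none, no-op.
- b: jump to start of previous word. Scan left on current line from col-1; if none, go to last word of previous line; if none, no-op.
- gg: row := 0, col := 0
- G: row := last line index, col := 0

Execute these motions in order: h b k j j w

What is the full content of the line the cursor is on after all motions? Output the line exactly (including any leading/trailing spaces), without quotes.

Answer: sky  rain snow

Derivation:
After 1 (h): row=0 col=0 char='r'
After 2 (b): row=0 col=0 char='r'
After 3 (k): row=0 col=0 char='r'
After 4 (j): row=1 col=0 char='s'
After 5 (j): row=2 col=0 char='s'
After 6 (w): row=2 col=5 char='r'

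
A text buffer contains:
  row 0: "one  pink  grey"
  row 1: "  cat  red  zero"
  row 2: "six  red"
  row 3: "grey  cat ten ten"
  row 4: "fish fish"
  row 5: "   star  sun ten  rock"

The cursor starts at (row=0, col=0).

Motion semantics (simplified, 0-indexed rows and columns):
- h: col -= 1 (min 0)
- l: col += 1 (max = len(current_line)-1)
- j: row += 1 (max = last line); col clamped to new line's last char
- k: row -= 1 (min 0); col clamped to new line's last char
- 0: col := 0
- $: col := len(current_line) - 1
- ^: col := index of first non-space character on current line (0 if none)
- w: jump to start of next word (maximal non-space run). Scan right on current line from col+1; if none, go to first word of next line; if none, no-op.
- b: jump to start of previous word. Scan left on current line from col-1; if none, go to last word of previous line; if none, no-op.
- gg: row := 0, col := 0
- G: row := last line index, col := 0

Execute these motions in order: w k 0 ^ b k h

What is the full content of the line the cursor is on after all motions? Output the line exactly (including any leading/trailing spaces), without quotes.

After 1 (w): row=0 col=5 char='p'
After 2 (k): row=0 col=5 char='p'
After 3 (0): row=0 col=0 char='o'
After 4 (^): row=0 col=0 char='o'
After 5 (b): row=0 col=0 char='o'
After 6 (k): row=0 col=0 char='o'
After 7 (h): row=0 col=0 char='o'

Answer: one  pink  grey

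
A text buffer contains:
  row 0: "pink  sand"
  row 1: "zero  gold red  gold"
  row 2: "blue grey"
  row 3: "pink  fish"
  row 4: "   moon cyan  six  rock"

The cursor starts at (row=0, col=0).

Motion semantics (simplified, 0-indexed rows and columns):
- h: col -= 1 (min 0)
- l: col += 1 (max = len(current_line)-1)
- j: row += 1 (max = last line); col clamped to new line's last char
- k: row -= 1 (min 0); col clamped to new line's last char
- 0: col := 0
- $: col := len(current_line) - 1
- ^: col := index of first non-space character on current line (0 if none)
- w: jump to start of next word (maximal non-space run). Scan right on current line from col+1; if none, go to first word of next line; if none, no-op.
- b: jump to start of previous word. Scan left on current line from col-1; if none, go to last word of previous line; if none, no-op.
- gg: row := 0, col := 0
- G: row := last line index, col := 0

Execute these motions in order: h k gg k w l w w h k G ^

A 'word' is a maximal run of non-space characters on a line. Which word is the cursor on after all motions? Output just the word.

After 1 (h): row=0 col=0 char='p'
After 2 (k): row=0 col=0 char='p'
After 3 (gg): row=0 col=0 char='p'
After 4 (k): row=0 col=0 char='p'
After 5 (w): row=0 col=6 char='s'
After 6 (l): row=0 col=7 char='a'
After 7 (w): row=1 col=0 char='z'
After 8 (w): row=1 col=6 char='g'
After 9 (h): row=1 col=5 char='_'
After 10 (k): row=0 col=5 char='_'
After 11 (G): row=4 col=0 char='_'
After 12 (^): row=4 col=3 char='m'

Answer: moon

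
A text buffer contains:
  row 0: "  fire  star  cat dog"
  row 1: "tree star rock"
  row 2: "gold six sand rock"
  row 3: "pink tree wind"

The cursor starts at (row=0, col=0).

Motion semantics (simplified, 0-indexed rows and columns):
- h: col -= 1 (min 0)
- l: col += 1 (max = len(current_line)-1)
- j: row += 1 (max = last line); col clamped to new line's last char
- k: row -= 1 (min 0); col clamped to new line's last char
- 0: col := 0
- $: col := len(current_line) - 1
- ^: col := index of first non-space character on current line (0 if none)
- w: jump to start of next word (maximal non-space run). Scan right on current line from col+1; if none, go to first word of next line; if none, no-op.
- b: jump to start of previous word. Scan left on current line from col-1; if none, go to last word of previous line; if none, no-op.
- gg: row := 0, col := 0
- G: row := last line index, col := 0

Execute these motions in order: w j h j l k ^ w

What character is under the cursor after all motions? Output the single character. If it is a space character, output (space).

Answer: s

Derivation:
After 1 (w): row=0 col=2 char='f'
After 2 (j): row=1 col=2 char='e'
After 3 (h): row=1 col=1 char='r'
After 4 (j): row=2 col=1 char='o'
After 5 (l): row=2 col=2 char='l'
After 6 (k): row=1 col=2 char='e'
After 7 (^): row=1 col=0 char='t'
After 8 (w): row=1 col=5 char='s'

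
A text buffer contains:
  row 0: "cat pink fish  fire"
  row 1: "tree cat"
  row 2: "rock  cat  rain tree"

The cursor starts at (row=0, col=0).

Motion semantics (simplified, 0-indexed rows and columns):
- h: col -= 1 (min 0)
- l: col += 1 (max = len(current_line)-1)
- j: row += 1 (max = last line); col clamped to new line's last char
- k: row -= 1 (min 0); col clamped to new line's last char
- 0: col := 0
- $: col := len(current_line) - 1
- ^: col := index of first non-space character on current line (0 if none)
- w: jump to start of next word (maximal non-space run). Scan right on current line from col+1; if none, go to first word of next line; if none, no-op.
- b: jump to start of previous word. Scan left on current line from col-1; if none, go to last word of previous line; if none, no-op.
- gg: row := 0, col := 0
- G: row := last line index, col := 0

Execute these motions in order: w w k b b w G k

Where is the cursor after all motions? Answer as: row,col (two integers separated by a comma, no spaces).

Answer: 1,0

Derivation:
After 1 (w): row=0 col=4 char='p'
After 2 (w): row=0 col=9 char='f'
After 3 (k): row=0 col=9 char='f'
After 4 (b): row=0 col=4 char='p'
After 5 (b): row=0 col=0 char='c'
After 6 (w): row=0 col=4 char='p'
After 7 (G): row=2 col=0 char='r'
After 8 (k): row=1 col=0 char='t'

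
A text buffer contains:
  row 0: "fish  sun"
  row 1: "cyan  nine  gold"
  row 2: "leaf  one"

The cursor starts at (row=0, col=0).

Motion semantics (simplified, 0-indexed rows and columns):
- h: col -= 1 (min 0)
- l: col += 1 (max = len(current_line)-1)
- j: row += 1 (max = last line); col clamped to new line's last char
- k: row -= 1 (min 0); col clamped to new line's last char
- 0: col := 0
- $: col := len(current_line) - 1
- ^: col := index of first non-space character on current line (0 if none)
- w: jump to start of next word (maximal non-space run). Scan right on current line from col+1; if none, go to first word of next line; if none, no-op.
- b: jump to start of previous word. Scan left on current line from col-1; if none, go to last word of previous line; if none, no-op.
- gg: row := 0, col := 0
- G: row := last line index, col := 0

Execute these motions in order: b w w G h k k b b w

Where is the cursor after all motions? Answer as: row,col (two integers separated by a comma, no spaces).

After 1 (b): row=0 col=0 char='f'
After 2 (w): row=0 col=6 char='s'
After 3 (w): row=1 col=0 char='c'
After 4 (G): row=2 col=0 char='l'
After 5 (h): row=2 col=0 char='l'
After 6 (k): row=1 col=0 char='c'
After 7 (k): row=0 col=0 char='f'
After 8 (b): row=0 col=0 char='f'
After 9 (b): row=0 col=0 char='f'
After 10 (w): row=0 col=6 char='s'

Answer: 0,6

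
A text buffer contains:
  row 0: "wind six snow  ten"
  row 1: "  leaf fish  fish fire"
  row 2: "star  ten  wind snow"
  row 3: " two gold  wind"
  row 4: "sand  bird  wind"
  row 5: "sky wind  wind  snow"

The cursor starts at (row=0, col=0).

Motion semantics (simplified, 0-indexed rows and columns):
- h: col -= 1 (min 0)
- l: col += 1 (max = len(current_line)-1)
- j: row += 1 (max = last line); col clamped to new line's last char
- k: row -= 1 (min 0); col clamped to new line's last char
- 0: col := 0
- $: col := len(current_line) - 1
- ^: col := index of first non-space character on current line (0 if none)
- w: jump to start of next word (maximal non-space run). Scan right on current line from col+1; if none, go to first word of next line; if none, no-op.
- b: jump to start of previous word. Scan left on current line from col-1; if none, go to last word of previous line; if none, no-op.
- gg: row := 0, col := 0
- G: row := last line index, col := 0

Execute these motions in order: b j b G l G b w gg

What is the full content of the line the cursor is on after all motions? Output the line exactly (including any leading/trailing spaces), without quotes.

Answer: wind six snow  ten

Derivation:
After 1 (b): row=0 col=0 char='w'
After 2 (j): row=1 col=0 char='_'
After 3 (b): row=0 col=15 char='t'
After 4 (G): row=5 col=0 char='s'
After 5 (l): row=5 col=1 char='k'
After 6 (G): row=5 col=0 char='s'
After 7 (b): row=4 col=12 char='w'
After 8 (w): row=5 col=0 char='s'
After 9 (gg): row=0 col=0 char='w'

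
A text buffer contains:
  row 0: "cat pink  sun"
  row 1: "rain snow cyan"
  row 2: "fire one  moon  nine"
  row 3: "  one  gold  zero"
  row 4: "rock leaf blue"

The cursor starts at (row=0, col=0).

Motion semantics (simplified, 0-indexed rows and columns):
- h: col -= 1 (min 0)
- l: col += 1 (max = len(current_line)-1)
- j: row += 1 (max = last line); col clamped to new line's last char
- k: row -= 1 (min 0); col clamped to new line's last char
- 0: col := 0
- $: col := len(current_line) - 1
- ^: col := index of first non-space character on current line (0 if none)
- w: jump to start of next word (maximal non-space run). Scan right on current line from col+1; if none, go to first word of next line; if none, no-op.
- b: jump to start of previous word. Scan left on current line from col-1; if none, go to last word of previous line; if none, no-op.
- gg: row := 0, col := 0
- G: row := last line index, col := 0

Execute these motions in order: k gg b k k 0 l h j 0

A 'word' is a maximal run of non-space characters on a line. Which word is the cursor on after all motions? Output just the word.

After 1 (k): row=0 col=0 char='c'
After 2 (gg): row=0 col=0 char='c'
After 3 (b): row=0 col=0 char='c'
After 4 (k): row=0 col=0 char='c'
After 5 (k): row=0 col=0 char='c'
After 6 (0): row=0 col=0 char='c'
After 7 (l): row=0 col=1 char='a'
After 8 (h): row=0 col=0 char='c'
After 9 (j): row=1 col=0 char='r'
After 10 (0): row=1 col=0 char='r'

Answer: rain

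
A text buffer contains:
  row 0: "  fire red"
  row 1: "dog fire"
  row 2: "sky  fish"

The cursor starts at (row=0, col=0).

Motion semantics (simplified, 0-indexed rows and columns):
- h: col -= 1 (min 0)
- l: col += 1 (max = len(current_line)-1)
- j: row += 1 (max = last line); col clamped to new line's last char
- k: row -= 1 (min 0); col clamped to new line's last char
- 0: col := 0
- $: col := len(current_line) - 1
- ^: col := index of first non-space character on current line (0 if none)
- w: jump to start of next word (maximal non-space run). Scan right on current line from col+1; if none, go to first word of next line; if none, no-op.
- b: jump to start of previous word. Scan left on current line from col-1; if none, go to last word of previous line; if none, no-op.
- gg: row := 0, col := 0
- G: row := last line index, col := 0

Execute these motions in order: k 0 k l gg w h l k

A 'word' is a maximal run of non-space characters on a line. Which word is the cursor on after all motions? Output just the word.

After 1 (k): row=0 col=0 char='_'
After 2 (0): row=0 col=0 char='_'
After 3 (k): row=0 col=0 char='_'
After 4 (l): row=0 col=1 char='_'
After 5 (gg): row=0 col=0 char='_'
After 6 (w): row=0 col=2 char='f'
After 7 (h): row=0 col=1 char='_'
After 8 (l): row=0 col=2 char='f'
After 9 (k): row=0 col=2 char='f'

Answer: fire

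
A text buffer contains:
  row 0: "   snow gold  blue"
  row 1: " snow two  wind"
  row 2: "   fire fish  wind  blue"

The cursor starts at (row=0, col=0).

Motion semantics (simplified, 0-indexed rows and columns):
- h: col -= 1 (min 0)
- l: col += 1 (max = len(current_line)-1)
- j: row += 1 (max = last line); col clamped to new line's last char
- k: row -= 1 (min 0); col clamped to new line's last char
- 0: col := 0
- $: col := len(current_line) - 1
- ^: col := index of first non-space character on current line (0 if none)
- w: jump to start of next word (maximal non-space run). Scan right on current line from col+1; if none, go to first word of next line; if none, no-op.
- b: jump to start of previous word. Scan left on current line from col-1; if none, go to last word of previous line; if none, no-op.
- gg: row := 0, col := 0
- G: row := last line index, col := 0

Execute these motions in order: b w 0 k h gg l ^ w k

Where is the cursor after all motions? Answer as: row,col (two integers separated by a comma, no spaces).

After 1 (b): row=0 col=0 char='_'
After 2 (w): row=0 col=3 char='s'
After 3 (0): row=0 col=0 char='_'
After 4 (k): row=0 col=0 char='_'
After 5 (h): row=0 col=0 char='_'
After 6 (gg): row=0 col=0 char='_'
After 7 (l): row=0 col=1 char='_'
After 8 (^): row=0 col=3 char='s'
After 9 (w): row=0 col=8 char='g'
After 10 (k): row=0 col=8 char='g'

Answer: 0,8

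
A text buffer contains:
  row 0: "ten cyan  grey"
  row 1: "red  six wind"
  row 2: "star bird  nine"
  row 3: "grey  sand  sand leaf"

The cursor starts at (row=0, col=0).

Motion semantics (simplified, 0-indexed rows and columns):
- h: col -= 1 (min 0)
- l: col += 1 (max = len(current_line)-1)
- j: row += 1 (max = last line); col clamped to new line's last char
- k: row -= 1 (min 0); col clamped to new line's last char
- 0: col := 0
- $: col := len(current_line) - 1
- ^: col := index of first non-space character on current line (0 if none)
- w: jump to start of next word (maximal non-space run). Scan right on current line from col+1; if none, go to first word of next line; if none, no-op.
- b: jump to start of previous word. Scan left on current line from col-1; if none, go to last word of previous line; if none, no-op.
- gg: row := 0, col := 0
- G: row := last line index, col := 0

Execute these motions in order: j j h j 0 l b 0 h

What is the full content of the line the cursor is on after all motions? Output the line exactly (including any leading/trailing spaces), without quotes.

After 1 (j): row=1 col=0 char='r'
After 2 (j): row=2 col=0 char='s'
After 3 (h): row=2 col=0 char='s'
After 4 (j): row=3 col=0 char='g'
After 5 (0): row=3 col=0 char='g'
After 6 (l): row=3 col=1 char='r'
After 7 (b): row=3 col=0 char='g'
After 8 (0): row=3 col=0 char='g'
After 9 (h): row=3 col=0 char='g'

Answer: grey  sand  sand leaf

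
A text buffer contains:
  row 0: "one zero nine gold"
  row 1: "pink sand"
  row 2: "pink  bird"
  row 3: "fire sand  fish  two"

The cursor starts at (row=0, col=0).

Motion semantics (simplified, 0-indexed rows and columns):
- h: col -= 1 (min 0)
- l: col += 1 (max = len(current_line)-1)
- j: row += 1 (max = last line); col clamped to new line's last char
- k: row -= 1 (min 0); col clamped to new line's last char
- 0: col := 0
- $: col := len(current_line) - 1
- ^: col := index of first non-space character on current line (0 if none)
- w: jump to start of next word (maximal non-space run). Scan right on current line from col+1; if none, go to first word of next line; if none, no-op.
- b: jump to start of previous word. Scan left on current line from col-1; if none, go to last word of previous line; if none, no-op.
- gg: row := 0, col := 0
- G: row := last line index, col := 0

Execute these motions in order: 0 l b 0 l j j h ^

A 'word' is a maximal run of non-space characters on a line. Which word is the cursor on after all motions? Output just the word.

After 1 (0): row=0 col=0 char='o'
After 2 (l): row=0 col=1 char='n'
After 3 (b): row=0 col=0 char='o'
After 4 (0): row=0 col=0 char='o'
After 5 (l): row=0 col=1 char='n'
After 6 (j): row=1 col=1 char='i'
After 7 (j): row=2 col=1 char='i'
After 8 (h): row=2 col=0 char='p'
After 9 (^): row=2 col=0 char='p'

Answer: pink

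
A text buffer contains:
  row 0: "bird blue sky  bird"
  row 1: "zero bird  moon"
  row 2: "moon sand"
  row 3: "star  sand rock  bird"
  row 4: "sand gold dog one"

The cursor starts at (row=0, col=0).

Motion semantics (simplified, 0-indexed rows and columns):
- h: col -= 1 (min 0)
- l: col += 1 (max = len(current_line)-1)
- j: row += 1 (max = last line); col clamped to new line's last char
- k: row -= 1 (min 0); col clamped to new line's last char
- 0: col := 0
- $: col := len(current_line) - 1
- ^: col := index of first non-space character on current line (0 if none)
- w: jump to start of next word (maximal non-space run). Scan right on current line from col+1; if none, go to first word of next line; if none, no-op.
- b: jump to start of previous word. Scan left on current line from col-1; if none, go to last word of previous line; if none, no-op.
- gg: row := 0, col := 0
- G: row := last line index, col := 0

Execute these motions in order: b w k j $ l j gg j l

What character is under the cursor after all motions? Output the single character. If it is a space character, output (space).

Answer: e

Derivation:
After 1 (b): row=0 col=0 char='b'
After 2 (w): row=0 col=5 char='b'
After 3 (k): row=0 col=5 char='b'
After 4 (j): row=1 col=5 char='b'
After 5 ($): row=1 col=14 char='n'
After 6 (l): row=1 col=14 char='n'
After 7 (j): row=2 col=8 char='d'
After 8 (gg): row=0 col=0 char='b'
After 9 (j): row=1 col=0 char='z'
After 10 (l): row=1 col=1 char='e'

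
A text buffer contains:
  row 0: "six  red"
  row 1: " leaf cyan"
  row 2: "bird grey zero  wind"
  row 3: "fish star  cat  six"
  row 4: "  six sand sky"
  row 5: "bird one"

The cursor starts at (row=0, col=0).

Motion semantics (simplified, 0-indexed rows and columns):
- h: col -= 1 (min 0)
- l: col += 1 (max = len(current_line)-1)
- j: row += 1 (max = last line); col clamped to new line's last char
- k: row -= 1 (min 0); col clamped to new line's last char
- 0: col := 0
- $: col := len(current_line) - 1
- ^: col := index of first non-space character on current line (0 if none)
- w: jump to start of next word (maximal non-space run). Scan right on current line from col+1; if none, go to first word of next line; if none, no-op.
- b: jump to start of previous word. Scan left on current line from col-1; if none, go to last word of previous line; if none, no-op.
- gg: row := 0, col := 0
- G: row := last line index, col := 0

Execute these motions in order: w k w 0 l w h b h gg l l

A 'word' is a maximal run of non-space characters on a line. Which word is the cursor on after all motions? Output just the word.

Answer: six

Derivation:
After 1 (w): row=0 col=5 char='r'
After 2 (k): row=0 col=5 char='r'
After 3 (w): row=1 col=1 char='l'
After 4 (0): row=1 col=0 char='_'
After 5 (l): row=1 col=1 char='l'
After 6 (w): row=1 col=6 char='c'
After 7 (h): row=1 col=5 char='_'
After 8 (b): row=1 col=1 char='l'
After 9 (h): row=1 col=0 char='_'
After 10 (gg): row=0 col=0 char='s'
After 11 (l): row=0 col=1 char='i'
After 12 (l): row=0 col=2 char='x'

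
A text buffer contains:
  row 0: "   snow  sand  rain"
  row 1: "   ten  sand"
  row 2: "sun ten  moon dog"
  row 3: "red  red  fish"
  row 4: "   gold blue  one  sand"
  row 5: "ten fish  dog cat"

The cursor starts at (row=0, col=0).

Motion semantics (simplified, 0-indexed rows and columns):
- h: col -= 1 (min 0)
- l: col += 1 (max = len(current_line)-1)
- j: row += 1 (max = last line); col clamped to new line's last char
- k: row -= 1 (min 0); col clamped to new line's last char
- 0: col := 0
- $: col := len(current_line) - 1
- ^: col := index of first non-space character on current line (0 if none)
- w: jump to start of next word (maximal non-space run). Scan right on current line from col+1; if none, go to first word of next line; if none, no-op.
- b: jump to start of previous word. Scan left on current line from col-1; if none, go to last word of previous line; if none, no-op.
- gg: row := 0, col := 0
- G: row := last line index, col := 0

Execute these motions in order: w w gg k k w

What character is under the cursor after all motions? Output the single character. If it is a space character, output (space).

Answer: s

Derivation:
After 1 (w): row=0 col=3 char='s'
After 2 (w): row=0 col=9 char='s'
After 3 (gg): row=0 col=0 char='_'
After 4 (k): row=0 col=0 char='_'
After 5 (k): row=0 col=0 char='_'
After 6 (w): row=0 col=3 char='s'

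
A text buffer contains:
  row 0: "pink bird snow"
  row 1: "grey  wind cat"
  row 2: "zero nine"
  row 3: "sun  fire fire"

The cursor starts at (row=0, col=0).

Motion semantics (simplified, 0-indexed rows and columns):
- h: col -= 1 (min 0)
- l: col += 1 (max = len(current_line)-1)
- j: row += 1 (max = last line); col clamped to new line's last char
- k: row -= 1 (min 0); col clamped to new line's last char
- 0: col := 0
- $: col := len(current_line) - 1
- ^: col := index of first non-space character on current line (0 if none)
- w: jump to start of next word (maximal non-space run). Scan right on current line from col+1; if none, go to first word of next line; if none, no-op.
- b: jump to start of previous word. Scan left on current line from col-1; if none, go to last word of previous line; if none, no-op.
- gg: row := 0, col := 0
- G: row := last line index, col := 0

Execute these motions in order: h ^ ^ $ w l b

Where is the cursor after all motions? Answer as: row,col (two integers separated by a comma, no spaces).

Answer: 1,0

Derivation:
After 1 (h): row=0 col=0 char='p'
After 2 (^): row=0 col=0 char='p'
After 3 (^): row=0 col=0 char='p'
After 4 ($): row=0 col=13 char='w'
After 5 (w): row=1 col=0 char='g'
After 6 (l): row=1 col=1 char='r'
After 7 (b): row=1 col=0 char='g'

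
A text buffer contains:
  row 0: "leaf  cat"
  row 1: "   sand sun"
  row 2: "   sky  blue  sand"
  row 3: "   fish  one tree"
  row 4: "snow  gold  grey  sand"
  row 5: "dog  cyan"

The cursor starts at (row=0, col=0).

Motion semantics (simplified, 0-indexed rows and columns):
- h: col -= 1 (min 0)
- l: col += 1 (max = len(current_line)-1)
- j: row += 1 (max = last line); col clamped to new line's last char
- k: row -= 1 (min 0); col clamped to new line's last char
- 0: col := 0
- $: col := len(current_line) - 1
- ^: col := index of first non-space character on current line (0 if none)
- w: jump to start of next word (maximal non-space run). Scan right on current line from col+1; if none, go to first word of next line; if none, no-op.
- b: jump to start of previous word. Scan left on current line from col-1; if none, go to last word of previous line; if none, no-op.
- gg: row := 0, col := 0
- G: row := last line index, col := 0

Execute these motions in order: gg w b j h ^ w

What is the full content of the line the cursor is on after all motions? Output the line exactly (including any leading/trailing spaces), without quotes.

After 1 (gg): row=0 col=0 char='l'
After 2 (w): row=0 col=6 char='c'
After 3 (b): row=0 col=0 char='l'
After 4 (j): row=1 col=0 char='_'
After 5 (h): row=1 col=0 char='_'
After 6 (^): row=1 col=3 char='s'
After 7 (w): row=1 col=8 char='s'

Answer:    sand sun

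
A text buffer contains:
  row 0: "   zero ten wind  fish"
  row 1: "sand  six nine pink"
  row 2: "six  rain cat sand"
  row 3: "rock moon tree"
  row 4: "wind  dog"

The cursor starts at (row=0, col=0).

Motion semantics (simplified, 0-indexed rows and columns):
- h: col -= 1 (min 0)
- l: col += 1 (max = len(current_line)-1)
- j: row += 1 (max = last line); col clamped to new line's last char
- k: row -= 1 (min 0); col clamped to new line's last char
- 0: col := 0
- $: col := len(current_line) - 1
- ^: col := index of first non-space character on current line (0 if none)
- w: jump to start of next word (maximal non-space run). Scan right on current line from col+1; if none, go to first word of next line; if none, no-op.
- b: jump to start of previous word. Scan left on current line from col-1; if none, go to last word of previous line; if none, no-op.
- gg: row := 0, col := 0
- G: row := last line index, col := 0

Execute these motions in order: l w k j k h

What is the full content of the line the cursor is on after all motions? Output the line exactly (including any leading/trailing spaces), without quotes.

Answer:    zero ten wind  fish

Derivation:
After 1 (l): row=0 col=1 char='_'
After 2 (w): row=0 col=3 char='z'
After 3 (k): row=0 col=3 char='z'
After 4 (j): row=1 col=3 char='d'
After 5 (k): row=0 col=3 char='z'
After 6 (h): row=0 col=2 char='_'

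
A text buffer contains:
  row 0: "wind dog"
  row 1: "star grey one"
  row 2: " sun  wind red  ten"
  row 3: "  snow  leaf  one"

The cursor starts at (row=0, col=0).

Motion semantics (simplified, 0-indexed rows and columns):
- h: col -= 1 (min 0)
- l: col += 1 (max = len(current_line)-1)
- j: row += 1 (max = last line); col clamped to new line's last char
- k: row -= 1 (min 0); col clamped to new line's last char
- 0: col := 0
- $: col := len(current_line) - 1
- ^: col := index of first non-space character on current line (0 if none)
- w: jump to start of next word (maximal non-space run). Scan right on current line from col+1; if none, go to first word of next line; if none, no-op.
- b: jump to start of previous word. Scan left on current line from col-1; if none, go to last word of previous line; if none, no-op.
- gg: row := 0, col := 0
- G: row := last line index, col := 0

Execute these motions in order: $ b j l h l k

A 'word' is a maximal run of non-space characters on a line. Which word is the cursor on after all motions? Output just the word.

After 1 ($): row=0 col=7 char='g'
After 2 (b): row=0 col=5 char='d'
After 3 (j): row=1 col=5 char='g'
After 4 (l): row=1 col=6 char='r'
After 5 (h): row=1 col=5 char='g'
After 6 (l): row=1 col=6 char='r'
After 7 (k): row=0 col=6 char='o'

Answer: dog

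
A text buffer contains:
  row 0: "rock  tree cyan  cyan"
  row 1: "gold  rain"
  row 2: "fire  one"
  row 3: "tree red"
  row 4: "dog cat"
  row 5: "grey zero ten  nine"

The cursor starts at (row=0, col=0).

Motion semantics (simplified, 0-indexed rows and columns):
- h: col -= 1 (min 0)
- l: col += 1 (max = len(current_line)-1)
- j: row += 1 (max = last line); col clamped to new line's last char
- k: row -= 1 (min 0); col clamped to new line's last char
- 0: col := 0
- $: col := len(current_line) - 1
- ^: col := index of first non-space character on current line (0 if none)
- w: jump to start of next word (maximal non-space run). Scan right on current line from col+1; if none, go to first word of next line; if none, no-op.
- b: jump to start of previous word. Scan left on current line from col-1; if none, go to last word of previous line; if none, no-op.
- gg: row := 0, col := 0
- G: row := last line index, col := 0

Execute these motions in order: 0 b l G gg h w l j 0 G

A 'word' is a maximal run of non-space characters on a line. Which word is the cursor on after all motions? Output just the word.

Answer: grey

Derivation:
After 1 (0): row=0 col=0 char='r'
After 2 (b): row=0 col=0 char='r'
After 3 (l): row=0 col=1 char='o'
After 4 (G): row=5 col=0 char='g'
After 5 (gg): row=0 col=0 char='r'
After 6 (h): row=0 col=0 char='r'
After 7 (w): row=0 col=6 char='t'
After 8 (l): row=0 col=7 char='r'
After 9 (j): row=1 col=7 char='a'
After 10 (0): row=1 col=0 char='g'
After 11 (G): row=5 col=0 char='g'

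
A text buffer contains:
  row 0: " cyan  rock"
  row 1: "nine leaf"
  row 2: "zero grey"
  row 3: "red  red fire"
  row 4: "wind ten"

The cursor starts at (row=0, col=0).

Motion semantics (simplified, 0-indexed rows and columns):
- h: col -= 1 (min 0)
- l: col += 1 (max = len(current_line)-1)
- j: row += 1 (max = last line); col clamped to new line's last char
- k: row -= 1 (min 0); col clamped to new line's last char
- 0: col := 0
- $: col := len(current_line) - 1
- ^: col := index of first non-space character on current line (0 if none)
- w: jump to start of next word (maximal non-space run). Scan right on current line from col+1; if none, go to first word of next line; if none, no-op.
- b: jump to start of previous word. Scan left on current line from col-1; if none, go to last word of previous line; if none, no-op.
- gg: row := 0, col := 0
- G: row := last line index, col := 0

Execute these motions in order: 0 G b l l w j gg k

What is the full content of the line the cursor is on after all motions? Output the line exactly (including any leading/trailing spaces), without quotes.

Answer:  cyan  rock

Derivation:
After 1 (0): row=0 col=0 char='_'
After 2 (G): row=4 col=0 char='w'
After 3 (b): row=3 col=9 char='f'
After 4 (l): row=3 col=10 char='i'
After 5 (l): row=3 col=11 char='r'
After 6 (w): row=4 col=0 char='w'
After 7 (j): row=4 col=0 char='w'
After 8 (gg): row=0 col=0 char='_'
After 9 (k): row=0 col=0 char='_'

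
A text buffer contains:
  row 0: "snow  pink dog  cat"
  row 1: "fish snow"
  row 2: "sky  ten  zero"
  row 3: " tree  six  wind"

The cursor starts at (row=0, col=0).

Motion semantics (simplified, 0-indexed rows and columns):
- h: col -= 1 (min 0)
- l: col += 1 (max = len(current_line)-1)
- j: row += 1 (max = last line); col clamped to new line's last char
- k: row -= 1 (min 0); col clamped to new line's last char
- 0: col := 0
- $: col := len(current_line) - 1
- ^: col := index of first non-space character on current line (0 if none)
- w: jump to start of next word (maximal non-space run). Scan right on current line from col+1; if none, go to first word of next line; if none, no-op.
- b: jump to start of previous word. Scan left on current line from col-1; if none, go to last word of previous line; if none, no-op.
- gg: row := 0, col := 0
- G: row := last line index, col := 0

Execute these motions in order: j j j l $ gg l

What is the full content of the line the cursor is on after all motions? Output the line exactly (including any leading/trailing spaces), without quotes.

After 1 (j): row=1 col=0 char='f'
After 2 (j): row=2 col=0 char='s'
After 3 (j): row=3 col=0 char='_'
After 4 (l): row=3 col=1 char='t'
After 5 ($): row=3 col=15 char='d'
After 6 (gg): row=0 col=0 char='s'
After 7 (l): row=0 col=1 char='n'

Answer: snow  pink dog  cat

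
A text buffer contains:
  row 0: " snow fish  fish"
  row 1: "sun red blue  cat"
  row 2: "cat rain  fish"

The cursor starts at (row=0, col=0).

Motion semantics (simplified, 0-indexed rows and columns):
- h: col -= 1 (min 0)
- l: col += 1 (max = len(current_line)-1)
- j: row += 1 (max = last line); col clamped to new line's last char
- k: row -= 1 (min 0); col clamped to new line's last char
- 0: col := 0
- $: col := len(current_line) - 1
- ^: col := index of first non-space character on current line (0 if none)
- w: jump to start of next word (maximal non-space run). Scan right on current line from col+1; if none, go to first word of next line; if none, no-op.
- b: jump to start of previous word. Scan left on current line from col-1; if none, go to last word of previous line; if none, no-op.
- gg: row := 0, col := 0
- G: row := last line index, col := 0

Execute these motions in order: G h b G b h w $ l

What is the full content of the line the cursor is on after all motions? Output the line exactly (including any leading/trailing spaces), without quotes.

After 1 (G): row=2 col=0 char='c'
After 2 (h): row=2 col=0 char='c'
After 3 (b): row=1 col=14 char='c'
After 4 (G): row=2 col=0 char='c'
After 5 (b): row=1 col=14 char='c'
After 6 (h): row=1 col=13 char='_'
After 7 (w): row=1 col=14 char='c'
After 8 ($): row=1 col=16 char='t'
After 9 (l): row=1 col=16 char='t'

Answer: sun red blue  cat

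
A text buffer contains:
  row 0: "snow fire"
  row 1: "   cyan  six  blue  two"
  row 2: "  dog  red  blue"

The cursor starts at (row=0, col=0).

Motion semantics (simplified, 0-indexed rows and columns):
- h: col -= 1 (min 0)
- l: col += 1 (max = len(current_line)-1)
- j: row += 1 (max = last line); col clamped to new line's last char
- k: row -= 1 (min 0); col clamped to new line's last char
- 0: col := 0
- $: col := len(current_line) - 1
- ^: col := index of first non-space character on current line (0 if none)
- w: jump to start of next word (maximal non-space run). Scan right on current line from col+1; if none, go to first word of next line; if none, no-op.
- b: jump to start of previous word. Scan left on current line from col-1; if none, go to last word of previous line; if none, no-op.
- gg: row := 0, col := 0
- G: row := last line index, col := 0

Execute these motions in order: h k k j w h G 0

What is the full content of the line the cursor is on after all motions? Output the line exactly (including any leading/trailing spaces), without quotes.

Answer:   dog  red  blue

Derivation:
After 1 (h): row=0 col=0 char='s'
After 2 (k): row=0 col=0 char='s'
After 3 (k): row=0 col=0 char='s'
After 4 (j): row=1 col=0 char='_'
After 5 (w): row=1 col=3 char='c'
After 6 (h): row=1 col=2 char='_'
After 7 (G): row=2 col=0 char='_'
After 8 (0): row=2 col=0 char='_'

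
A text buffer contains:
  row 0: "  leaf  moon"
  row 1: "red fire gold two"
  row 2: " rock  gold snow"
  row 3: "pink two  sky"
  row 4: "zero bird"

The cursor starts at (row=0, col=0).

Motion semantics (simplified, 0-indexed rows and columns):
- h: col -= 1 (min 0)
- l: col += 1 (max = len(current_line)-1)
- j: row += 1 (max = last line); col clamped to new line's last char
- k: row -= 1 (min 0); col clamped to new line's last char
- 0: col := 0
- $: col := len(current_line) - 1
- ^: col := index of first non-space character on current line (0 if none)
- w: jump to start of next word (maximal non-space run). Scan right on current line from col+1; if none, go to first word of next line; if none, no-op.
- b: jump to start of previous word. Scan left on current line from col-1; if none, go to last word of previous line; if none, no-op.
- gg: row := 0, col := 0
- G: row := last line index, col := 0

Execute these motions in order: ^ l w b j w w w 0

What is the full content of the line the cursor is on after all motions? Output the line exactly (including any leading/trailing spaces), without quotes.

After 1 (^): row=0 col=2 char='l'
After 2 (l): row=0 col=3 char='e'
After 3 (w): row=0 col=8 char='m'
After 4 (b): row=0 col=2 char='l'
After 5 (j): row=1 col=2 char='d'
After 6 (w): row=1 col=4 char='f'
After 7 (w): row=1 col=9 char='g'
After 8 (w): row=1 col=14 char='t'
After 9 (0): row=1 col=0 char='r'

Answer: red fire gold two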